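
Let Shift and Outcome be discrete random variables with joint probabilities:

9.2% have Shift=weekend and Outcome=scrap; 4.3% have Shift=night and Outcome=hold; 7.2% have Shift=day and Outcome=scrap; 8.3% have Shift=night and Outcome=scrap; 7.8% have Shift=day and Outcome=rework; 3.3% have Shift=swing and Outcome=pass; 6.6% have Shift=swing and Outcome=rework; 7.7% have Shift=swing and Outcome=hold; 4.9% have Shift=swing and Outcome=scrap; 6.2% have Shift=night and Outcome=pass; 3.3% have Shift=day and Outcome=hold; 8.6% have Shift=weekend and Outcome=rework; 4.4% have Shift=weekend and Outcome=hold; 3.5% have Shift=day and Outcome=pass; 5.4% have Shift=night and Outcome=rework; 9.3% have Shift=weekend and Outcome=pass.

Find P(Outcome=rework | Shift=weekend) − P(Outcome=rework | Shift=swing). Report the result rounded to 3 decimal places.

P(Shift=weekend) = 0.093 + 0.086 + 0.092 + 0.044 = 0.315; P(Outcome=rework | Shift=weekend) = 0.086/0.315 = 0.2730.
P(Shift=swing) = 0.033 + 0.066 + 0.049 + 0.077 = 0.225; P(Outcome=rework | Shift=swing) = 0.066/0.225 = 0.2933.
Difference = -0.020.

-0.020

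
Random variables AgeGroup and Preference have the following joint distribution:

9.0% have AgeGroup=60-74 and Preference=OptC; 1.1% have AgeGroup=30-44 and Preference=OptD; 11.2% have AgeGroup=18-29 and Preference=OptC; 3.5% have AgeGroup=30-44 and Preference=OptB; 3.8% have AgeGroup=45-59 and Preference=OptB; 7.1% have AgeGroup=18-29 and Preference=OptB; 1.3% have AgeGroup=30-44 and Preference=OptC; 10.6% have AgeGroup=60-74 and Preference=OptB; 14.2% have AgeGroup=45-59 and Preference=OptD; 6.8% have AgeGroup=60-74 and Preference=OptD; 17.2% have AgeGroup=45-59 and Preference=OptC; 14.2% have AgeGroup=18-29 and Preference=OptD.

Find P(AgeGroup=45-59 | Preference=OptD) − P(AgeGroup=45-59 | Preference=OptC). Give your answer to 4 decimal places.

P(Preference=OptD) = 0.142 + 0.011 + 0.142 + 0.068 = 0.363; P(AgeGroup=45-59 | Preference=OptD) = 0.142/0.363 = 0.39118.
P(Preference=OptC) = 0.112 + 0.013 + 0.172 + 0.090 = 0.387; P(AgeGroup=45-59 | Preference=OptC) = 0.172/0.387 = 0.44444.
Difference = -0.0533.

-0.0533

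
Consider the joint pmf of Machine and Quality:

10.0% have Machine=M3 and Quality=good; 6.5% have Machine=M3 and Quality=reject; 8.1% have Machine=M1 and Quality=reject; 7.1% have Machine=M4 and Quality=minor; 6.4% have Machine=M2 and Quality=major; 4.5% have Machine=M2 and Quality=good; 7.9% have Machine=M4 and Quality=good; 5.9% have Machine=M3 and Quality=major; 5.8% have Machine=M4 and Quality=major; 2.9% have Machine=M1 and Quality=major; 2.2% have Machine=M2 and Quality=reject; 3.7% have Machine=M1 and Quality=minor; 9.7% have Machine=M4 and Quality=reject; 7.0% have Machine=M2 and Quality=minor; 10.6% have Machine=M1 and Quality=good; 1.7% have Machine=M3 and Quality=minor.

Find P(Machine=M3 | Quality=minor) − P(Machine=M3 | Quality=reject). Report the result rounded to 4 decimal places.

P(Quality=minor) = 0.037 + 0.070 + 0.017 + 0.071 = 0.195; P(Machine=M3 | Quality=minor) = 0.017/0.195 = 0.08718.
P(Quality=reject) = 0.081 + 0.022 + 0.065 + 0.097 = 0.265; P(Machine=M3 | Quality=reject) = 0.065/0.265 = 0.24528.
Difference = -0.1581.

-0.1581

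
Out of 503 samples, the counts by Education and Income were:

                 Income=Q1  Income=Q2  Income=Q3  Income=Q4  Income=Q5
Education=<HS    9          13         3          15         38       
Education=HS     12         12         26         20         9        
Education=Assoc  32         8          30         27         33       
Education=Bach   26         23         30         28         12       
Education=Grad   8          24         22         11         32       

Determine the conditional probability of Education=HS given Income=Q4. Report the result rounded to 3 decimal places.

0.198

Total with Income=Q4: 15 + 20 + 27 + 28 + 11 = 101.
P(Education=HS | Income=Q4) = 20/101 = 0.198.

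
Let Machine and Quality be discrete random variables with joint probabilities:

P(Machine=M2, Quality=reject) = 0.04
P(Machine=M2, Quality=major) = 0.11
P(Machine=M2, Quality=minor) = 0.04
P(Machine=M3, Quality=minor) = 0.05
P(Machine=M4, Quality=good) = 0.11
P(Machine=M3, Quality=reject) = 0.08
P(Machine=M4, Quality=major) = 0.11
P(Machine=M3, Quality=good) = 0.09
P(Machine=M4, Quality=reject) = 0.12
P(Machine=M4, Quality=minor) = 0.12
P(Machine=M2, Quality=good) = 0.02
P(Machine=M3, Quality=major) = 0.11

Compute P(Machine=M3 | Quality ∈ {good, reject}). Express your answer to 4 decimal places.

P(Quality=good) = 0.02 + 0.09 + 0.11 = 0.22.
P(Quality=reject) = 0.04 + 0.08 + 0.12 = 0.24.
P(Quality ∈ {good, reject}) = 0.22 + 0.24 = 0.46; P(Machine=M3, Quality ∈ {good, reject}) = 0.09 + 0.08 = 0.17.
P(Machine=M3 | Quality ∈ {good, reject}) = 0.17/0.46 = 0.3696.

0.3696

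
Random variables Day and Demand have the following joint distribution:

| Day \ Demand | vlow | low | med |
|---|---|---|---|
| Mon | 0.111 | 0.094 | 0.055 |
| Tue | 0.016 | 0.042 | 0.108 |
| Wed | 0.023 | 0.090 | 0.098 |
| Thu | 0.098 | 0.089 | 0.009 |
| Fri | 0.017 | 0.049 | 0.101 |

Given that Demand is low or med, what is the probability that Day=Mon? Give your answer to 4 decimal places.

P(Demand=low) = 0.094 + 0.042 + 0.090 + 0.089 + 0.049 = 0.364.
P(Demand=med) = 0.055 + 0.108 + 0.098 + 0.009 + 0.101 = 0.371.
P(Demand ∈ {low, med}) = 0.364 + 0.371 = 0.735; P(Day=Mon, Demand ∈ {low, med}) = 0.094 + 0.055 = 0.149.
P(Day=Mon | Demand ∈ {low, med}) = 0.149/0.735 = 0.2027.

0.2027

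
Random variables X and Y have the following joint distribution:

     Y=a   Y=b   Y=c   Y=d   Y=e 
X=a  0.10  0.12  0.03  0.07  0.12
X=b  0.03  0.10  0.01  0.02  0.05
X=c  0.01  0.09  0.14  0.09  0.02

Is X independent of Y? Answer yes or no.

P(X=c) = 0.35 and P(Y=c) = 0.18, so their product is 0.0630, but P(X=c, Y=c) = 0.14. Since these differ, X and Y are not independent.

no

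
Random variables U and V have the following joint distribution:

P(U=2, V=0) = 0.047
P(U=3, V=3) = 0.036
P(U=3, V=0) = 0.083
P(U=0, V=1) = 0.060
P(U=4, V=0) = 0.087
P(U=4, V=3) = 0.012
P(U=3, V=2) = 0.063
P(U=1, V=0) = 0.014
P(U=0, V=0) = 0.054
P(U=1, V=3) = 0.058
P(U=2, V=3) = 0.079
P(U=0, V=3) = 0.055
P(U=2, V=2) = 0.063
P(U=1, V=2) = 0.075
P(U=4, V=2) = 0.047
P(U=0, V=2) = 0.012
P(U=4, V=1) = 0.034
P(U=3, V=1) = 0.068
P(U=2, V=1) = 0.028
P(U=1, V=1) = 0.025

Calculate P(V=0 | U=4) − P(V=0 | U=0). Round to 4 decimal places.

P(U=4) = 0.087 + 0.034 + 0.047 + 0.012 = 0.180; P(V=0 | U=4) = 0.087/0.180 = 0.48333.
P(U=0) = 0.054 + 0.060 + 0.012 + 0.055 = 0.181; P(V=0 | U=0) = 0.054/0.181 = 0.29834.
Difference = 0.1850.

0.1850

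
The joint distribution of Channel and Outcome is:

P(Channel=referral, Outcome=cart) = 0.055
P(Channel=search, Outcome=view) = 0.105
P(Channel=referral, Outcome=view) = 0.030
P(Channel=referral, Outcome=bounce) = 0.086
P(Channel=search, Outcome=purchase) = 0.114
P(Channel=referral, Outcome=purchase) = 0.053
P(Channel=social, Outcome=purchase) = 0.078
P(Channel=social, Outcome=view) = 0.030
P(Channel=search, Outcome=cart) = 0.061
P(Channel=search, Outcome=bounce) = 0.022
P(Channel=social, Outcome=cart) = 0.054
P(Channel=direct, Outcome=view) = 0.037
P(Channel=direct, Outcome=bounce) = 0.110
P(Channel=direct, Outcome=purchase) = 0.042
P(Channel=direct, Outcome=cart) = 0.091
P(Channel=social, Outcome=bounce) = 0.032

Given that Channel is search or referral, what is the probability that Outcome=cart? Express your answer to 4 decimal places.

P(Channel=search) = 0.022 + 0.105 + 0.061 + 0.114 = 0.302.
P(Channel=referral) = 0.086 + 0.030 + 0.055 + 0.053 = 0.224.
P(Channel ∈ {search, referral}) = 0.302 + 0.224 = 0.526; P(Outcome=cart, Channel ∈ {search, referral}) = 0.061 + 0.055 = 0.116.
P(Outcome=cart | Channel ∈ {search, referral}) = 0.116/0.526 = 0.2205.

0.2205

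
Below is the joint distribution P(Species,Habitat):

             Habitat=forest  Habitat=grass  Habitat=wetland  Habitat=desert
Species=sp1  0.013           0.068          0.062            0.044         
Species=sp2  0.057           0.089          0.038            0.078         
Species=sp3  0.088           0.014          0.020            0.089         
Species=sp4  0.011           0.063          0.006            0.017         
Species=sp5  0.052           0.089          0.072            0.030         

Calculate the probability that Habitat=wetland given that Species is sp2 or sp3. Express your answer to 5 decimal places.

P(Species=sp2) = 0.057 + 0.089 + 0.038 + 0.078 = 0.262.
P(Species=sp3) = 0.088 + 0.014 + 0.020 + 0.089 = 0.211.
P(Species ∈ {sp2, sp3}) = 0.262 + 0.211 = 0.473; P(Habitat=wetland, Species ∈ {sp2, sp3}) = 0.038 + 0.020 = 0.058.
P(Habitat=wetland | Species ∈ {sp2, sp3}) = 0.058/0.473 = 0.12262.

0.12262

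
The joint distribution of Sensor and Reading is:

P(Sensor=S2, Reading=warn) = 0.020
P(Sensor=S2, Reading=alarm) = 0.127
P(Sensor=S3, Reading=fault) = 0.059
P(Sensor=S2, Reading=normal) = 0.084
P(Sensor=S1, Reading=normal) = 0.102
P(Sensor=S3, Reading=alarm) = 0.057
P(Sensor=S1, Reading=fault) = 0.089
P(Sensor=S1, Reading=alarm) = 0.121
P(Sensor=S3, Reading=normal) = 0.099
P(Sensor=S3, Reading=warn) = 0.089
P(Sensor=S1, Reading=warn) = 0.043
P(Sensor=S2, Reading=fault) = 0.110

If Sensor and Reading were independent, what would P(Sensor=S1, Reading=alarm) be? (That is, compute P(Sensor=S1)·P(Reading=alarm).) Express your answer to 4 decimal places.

0.1083

P(Sensor=S1) = 0.102 + 0.043 + 0.121 + 0.089 = 0.355.
P(Reading=alarm) = 0.121 + 0.127 + 0.057 = 0.305.
Product: 0.355 × 0.305 = 0.1083.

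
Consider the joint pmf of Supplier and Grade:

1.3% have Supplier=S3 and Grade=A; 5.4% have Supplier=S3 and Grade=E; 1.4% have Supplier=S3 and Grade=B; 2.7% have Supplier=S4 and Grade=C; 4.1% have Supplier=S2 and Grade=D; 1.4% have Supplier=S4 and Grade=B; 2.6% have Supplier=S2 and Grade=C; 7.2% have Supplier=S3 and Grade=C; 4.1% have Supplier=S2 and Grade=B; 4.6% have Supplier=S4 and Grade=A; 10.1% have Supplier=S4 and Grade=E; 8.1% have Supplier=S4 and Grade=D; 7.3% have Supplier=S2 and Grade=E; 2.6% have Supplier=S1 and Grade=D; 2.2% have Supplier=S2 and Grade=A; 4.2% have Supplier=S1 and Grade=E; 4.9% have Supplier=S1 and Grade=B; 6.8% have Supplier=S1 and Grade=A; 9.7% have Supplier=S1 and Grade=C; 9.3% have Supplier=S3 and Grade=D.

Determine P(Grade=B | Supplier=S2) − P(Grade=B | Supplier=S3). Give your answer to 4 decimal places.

P(Supplier=S2) = 0.022 + 0.041 + 0.026 + 0.041 + 0.073 = 0.203; P(Grade=B | Supplier=S2) = 0.041/0.203 = 0.20197.
P(Supplier=S3) = 0.013 + 0.014 + 0.072 + 0.093 + 0.054 = 0.246; P(Grade=B | Supplier=S3) = 0.014/0.246 = 0.05691.
Difference = 0.1451.

0.1451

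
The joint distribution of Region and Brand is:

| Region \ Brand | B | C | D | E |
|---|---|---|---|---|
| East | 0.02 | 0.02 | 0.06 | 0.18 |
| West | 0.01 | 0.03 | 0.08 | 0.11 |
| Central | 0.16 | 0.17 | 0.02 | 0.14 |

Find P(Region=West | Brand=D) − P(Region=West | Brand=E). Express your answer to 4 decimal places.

0.2442

P(Brand=D) = 0.06 + 0.08 + 0.02 = 0.16; P(Region=West | Brand=D) = 0.08/0.16 = 0.50000.
P(Brand=E) = 0.18 + 0.11 + 0.14 = 0.43; P(Region=West | Brand=E) = 0.11/0.43 = 0.25581.
Difference = 0.2442.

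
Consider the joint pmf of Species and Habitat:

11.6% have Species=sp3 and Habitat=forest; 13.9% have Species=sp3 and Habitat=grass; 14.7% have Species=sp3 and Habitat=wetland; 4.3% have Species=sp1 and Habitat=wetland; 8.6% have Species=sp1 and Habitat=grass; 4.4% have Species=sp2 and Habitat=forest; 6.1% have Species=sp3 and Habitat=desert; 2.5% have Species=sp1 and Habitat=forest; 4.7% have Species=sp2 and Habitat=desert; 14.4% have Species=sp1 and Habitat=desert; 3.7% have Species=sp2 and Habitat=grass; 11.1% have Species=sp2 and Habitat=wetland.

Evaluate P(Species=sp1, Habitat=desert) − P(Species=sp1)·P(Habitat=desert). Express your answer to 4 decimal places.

P(Species=sp1) = 0.025 + 0.086 + 0.043 + 0.144 = 0.298.
P(Habitat=desert) = 0.144 + 0.047 + 0.061 = 0.252.
P(Species=sp1, Habitat=desert) − P(Species=sp1)P(Habitat=desert) = 0.144 − 0.298×0.252 = 0.0689.

0.0689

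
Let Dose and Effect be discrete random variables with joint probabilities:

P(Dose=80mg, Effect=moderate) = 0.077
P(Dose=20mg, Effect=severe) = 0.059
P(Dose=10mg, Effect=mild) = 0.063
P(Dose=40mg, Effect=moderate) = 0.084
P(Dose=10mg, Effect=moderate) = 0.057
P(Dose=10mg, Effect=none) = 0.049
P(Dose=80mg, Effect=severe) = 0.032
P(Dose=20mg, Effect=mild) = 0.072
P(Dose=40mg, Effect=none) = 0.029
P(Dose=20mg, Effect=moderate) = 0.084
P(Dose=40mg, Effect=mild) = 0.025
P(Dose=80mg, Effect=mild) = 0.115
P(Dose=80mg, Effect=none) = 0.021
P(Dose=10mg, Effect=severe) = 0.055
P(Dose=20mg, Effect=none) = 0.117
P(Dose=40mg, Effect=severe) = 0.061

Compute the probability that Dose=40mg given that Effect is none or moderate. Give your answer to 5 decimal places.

0.21815

P(Effect=none) = 0.049 + 0.117 + 0.029 + 0.021 = 0.216.
P(Effect=moderate) = 0.057 + 0.084 + 0.084 + 0.077 = 0.302.
P(Effect ∈ {none, moderate}) = 0.216 + 0.302 = 0.518; P(Dose=40mg, Effect ∈ {none, moderate}) = 0.029 + 0.084 = 0.113.
P(Dose=40mg | Effect ∈ {none, moderate}) = 0.113/0.518 = 0.21815.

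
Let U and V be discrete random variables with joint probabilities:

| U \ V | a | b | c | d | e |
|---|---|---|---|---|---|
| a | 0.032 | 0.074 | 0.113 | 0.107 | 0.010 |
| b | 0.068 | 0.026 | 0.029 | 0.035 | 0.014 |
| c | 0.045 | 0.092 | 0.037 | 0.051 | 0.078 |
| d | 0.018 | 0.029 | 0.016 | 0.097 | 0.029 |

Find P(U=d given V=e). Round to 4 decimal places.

P(V=e) = 0.010 + 0.014 + 0.078 + 0.029 = 0.131.
P(U=d | V=e) = 0.029/0.131 = 0.2214.

0.2214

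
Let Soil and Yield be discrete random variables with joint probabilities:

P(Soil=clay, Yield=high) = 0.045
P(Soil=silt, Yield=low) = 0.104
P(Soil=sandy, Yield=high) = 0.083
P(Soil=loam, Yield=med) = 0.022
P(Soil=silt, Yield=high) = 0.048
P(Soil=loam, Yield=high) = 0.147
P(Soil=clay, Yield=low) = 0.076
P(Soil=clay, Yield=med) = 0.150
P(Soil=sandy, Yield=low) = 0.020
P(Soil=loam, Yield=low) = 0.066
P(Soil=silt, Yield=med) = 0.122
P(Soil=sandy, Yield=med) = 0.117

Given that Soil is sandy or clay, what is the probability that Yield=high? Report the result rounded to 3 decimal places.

P(Soil=sandy) = 0.020 + 0.117 + 0.083 = 0.220.
P(Soil=clay) = 0.076 + 0.150 + 0.045 = 0.271.
P(Soil ∈ {sandy, clay}) = 0.220 + 0.271 = 0.491; P(Yield=high, Soil ∈ {sandy, clay}) = 0.083 + 0.045 = 0.128.
P(Yield=high | Soil ∈ {sandy, clay}) = 0.128/0.491 = 0.261.

0.261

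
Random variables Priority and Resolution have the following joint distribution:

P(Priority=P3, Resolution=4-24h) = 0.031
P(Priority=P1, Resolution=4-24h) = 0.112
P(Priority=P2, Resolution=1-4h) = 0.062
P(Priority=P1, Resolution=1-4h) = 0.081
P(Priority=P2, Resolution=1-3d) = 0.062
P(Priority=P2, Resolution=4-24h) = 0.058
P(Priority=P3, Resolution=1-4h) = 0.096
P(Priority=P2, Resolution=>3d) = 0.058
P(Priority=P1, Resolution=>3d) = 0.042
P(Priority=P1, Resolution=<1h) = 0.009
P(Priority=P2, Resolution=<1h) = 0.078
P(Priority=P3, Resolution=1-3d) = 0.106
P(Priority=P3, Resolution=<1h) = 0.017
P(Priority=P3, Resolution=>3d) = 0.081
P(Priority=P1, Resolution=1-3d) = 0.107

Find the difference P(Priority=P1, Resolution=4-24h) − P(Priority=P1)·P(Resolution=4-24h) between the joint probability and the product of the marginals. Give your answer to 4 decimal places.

P(Priority=P1) = 0.009 + 0.081 + 0.112 + 0.107 + 0.042 = 0.351.
P(Resolution=4-24h) = 0.112 + 0.058 + 0.031 = 0.201.
P(Priority=P1, Resolution=4-24h) − P(Priority=P1)P(Resolution=4-24h) = 0.112 − 0.351×0.201 = 0.0414.

0.0414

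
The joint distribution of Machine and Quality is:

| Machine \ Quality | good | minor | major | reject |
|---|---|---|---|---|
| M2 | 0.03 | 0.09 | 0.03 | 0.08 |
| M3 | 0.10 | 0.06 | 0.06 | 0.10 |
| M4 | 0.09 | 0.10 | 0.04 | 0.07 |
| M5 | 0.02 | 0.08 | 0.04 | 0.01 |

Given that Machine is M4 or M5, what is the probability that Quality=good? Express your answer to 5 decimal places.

P(Machine=M4) = 0.09 + 0.10 + 0.04 + 0.07 = 0.30.
P(Machine=M5) = 0.02 + 0.08 + 0.04 + 0.01 = 0.15.
P(Machine ∈ {M4, M5}) = 0.30 + 0.15 = 0.45; P(Quality=good, Machine ∈ {M4, M5}) = 0.09 + 0.02 = 0.11.
P(Quality=good | Machine ∈ {M4, M5}) = 0.11/0.45 = 0.24444.

0.24444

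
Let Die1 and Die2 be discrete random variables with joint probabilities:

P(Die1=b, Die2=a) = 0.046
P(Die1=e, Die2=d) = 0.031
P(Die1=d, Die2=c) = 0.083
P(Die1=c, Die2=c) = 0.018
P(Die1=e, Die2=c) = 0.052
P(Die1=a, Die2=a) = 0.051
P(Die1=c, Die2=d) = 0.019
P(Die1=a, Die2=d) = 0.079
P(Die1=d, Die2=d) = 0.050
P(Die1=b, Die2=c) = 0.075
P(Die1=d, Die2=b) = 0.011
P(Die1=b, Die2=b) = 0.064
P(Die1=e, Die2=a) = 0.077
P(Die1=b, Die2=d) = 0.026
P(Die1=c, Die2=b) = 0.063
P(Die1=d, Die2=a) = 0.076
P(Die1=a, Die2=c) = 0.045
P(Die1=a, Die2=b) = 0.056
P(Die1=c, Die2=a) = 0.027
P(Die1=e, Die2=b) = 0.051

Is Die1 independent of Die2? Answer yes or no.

P(Die1=d) = 0.220 and P(Die2=b) = 0.245, so their product is 0.05390, but P(Die1=d, Die2=b) = 0.011. Since these differ, Die1 and Die2 are not independent.

no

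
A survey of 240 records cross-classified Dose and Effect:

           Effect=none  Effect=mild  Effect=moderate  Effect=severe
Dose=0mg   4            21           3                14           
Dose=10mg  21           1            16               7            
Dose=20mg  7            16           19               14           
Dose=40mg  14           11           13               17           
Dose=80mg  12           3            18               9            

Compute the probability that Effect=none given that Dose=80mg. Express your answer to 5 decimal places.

0.28571

Total with Dose=80mg: 12 + 3 + 18 + 9 = 42.
P(Effect=none | Dose=80mg) = 12/42 = 0.28571.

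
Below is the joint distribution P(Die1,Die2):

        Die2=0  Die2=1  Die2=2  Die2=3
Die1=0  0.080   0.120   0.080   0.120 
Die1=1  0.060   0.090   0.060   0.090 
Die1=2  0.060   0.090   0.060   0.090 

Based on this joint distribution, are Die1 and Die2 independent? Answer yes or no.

Every cell satisfies P(Die1,Die2) = P(Die1)·P(Die2). For instance P(Die1=2) = 0.300, P(Die2=2) = 0.200, and 0.300×0.200 = 0.060 matches the joint entry. So Die1 and Die2 are independent.

yes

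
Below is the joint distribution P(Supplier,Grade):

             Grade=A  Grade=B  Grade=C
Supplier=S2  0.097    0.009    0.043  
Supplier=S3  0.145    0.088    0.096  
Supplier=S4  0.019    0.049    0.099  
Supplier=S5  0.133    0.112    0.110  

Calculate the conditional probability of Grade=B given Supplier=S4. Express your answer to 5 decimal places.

0.29341

P(Supplier=S4) = 0.019 + 0.049 + 0.099 = 0.167.
P(Grade=B | Supplier=S4) = 0.049/0.167 = 0.29341.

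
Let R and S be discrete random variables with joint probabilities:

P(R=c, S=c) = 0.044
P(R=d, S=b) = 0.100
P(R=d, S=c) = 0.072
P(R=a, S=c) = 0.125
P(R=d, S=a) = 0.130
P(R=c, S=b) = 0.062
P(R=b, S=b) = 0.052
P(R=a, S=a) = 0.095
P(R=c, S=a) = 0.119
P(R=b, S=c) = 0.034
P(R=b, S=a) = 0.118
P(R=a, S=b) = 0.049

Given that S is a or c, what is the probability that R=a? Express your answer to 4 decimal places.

P(S=a) = 0.095 + 0.118 + 0.119 + 0.130 = 0.462.
P(S=c) = 0.125 + 0.034 + 0.044 + 0.072 = 0.275.
P(S ∈ {a, c}) = 0.462 + 0.275 = 0.737; P(R=a, S ∈ {a, c}) = 0.095 + 0.125 = 0.220.
P(R=a | S ∈ {a, c}) = 0.220/0.737 = 0.2985.

0.2985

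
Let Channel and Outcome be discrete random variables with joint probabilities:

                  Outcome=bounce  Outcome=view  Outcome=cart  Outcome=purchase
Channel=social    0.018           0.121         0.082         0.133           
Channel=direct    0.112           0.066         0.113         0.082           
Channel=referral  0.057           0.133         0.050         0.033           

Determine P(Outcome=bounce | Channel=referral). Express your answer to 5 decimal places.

0.20879

P(Channel=referral) = 0.057 + 0.133 + 0.050 + 0.033 = 0.273.
P(Outcome=bounce | Channel=referral) = 0.057/0.273 = 0.20879.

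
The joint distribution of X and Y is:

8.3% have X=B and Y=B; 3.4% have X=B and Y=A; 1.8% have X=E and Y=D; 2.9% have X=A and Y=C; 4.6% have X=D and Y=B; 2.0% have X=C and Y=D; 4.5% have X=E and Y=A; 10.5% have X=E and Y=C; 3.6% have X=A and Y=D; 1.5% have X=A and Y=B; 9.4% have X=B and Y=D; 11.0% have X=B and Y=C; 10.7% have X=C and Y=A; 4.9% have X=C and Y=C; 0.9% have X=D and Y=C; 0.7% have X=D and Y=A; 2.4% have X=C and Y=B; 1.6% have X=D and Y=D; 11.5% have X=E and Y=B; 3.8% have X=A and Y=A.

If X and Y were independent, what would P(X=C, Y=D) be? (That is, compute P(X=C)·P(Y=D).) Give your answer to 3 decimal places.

P(X=C) = 0.107 + 0.024 + 0.049 + 0.020 = 0.200.
P(Y=D) = 0.036 + 0.094 + 0.020 + 0.016 + 0.018 = 0.184.
Product: 0.200 × 0.184 = 0.037.

0.037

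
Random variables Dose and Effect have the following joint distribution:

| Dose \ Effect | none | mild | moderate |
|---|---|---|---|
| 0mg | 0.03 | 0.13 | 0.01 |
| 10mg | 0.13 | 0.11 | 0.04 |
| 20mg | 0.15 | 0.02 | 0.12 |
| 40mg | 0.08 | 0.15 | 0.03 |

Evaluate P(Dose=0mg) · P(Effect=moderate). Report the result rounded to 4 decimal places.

0.0340

P(Dose=0mg) = 0.03 + 0.13 + 0.01 = 0.17.
P(Effect=moderate) = 0.01 + 0.04 + 0.12 + 0.03 = 0.20.
Product: 0.17 × 0.20 = 0.0340.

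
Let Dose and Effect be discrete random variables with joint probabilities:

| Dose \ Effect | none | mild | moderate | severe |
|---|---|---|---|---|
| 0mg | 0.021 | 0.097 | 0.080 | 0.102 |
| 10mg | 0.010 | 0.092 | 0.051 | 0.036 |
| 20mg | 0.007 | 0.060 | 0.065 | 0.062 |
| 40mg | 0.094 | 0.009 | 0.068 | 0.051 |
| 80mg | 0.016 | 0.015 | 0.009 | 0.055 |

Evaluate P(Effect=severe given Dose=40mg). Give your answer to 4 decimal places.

0.2297

P(Dose=40mg) = 0.094 + 0.009 + 0.068 + 0.051 = 0.222.
P(Effect=severe | Dose=40mg) = 0.051/0.222 = 0.2297.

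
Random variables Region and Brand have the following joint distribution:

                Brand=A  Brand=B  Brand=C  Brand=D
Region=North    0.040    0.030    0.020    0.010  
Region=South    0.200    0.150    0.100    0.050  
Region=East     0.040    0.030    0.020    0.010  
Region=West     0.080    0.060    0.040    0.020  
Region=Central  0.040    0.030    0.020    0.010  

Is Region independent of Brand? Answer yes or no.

Every cell satisfies P(Region,Brand) = P(Region)·P(Brand). For instance P(Region=East) = 0.100, P(Brand=B) = 0.300, and 0.100×0.300 = 0.030 matches the joint entry. So Region and Brand are independent.

yes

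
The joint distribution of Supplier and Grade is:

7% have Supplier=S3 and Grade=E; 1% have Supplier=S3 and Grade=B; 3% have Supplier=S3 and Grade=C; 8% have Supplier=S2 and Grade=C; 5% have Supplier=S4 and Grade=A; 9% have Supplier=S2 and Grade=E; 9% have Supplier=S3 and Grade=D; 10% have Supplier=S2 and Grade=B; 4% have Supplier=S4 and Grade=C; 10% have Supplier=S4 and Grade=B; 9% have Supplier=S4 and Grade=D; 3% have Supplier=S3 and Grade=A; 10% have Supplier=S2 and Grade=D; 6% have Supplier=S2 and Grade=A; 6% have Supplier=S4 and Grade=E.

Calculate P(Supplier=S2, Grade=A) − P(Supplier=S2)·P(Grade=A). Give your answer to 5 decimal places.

-0.00020

P(Supplier=S2) = 0.06 + 0.10 + 0.08 + 0.10 + 0.09 = 0.43.
P(Grade=A) = 0.06 + 0.03 + 0.05 = 0.14.
P(Supplier=S2, Grade=A) − P(Supplier=S2)P(Grade=A) = 0.06 − 0.43×0.14 = -0.00020.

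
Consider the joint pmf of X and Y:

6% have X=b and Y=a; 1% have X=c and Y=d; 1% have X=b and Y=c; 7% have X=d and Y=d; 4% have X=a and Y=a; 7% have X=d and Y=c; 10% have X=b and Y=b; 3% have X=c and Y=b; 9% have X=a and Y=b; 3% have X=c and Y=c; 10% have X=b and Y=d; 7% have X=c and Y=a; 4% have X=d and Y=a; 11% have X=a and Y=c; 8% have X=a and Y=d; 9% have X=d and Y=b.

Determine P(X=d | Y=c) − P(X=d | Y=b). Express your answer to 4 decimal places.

0.0279

P(Y=c) = 0.11 + 0.01 + 0.03 + 0.07 = 0.22; P(X=d | Y=c) = 0.07/0.22 = 0.31818.
P(Y=b) = 0.09 + 0.10 + 0.03 + 0.09 = 0.31; P(X=d | Y=b) = 0.09/0.31 = 0.29032.
Difference = 0.0279.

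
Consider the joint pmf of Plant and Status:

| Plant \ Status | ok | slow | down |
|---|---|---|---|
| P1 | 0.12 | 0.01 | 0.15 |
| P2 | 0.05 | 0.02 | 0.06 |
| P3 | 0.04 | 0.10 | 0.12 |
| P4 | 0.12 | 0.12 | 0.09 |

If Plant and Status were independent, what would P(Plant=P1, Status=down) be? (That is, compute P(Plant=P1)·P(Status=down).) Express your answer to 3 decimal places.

P(Plant=P1) = 0.12 + 0.01 + 0.15 = 0.28.
P(Status=down) = 0.15 + 0.06 + 0.12 + 0.09 = 0.42.
Product: 0.28 × 0.42 = 0.118.

0.118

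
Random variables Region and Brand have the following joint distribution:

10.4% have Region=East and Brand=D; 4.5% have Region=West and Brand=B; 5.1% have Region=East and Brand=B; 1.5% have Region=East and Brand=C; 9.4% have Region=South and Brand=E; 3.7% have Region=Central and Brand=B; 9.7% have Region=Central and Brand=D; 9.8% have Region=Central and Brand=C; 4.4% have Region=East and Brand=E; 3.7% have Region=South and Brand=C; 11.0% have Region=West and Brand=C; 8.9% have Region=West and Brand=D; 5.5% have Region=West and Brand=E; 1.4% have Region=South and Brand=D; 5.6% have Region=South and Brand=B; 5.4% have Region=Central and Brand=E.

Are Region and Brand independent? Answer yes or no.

P(Region=South) = 0.201 and P(Brand=D) = 0.304, so their product is 0.06110, but P(Region=South, Brand=D) = 0.014. Since these differ, Region and Brand are not independent.

no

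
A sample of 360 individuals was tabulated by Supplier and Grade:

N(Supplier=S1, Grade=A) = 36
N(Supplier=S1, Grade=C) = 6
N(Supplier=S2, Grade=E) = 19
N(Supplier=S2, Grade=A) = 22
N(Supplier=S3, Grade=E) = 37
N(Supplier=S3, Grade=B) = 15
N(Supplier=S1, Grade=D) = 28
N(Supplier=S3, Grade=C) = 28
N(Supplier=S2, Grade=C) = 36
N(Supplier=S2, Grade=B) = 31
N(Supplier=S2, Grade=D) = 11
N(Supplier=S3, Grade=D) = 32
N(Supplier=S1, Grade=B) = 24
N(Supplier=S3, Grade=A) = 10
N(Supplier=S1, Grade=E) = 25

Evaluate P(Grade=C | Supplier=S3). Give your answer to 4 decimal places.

Total with Supplier=S3: 10 + 15 + 28 + 32 + 37 = 122.
P(Grade=C | Supplier=S3) = 28/122 = 0.2295.

0.2295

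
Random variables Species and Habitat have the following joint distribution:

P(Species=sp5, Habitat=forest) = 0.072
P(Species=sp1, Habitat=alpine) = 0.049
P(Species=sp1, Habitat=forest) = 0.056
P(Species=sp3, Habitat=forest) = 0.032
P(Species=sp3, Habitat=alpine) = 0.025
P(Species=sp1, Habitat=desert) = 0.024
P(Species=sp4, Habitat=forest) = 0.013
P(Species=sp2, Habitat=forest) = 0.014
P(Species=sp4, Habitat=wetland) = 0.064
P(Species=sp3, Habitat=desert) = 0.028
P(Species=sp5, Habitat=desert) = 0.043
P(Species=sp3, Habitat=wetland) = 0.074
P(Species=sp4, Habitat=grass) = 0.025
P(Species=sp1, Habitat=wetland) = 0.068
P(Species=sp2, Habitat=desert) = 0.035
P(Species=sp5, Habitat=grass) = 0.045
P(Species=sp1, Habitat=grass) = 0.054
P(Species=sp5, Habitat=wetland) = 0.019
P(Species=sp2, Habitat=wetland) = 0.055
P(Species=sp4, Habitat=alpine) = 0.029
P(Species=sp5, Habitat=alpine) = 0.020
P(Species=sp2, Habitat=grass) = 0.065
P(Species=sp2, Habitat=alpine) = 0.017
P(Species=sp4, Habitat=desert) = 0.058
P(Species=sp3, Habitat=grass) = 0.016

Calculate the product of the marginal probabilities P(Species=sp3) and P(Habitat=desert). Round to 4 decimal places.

P(Species=sp3) = 0.032 + 0.016 + 0.074 + 0.028 + 0.025 = 0.175.
P(Habitat=desert) = 0.024 + 0.035 + 0.028 + 0.058 + 0.043 = 0.188.
Product: 0.175 × 0.188 = 0.0329.

0.0329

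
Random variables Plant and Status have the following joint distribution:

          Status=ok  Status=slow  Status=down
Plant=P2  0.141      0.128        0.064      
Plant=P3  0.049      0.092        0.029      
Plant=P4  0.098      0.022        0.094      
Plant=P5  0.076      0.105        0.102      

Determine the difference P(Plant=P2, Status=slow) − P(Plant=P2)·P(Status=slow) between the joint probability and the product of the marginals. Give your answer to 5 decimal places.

P(Plant=P2) = 0.141 + 0.128 + 0.064 = 0.333.
P(Status=slow) = 0.128 + 0.092 + 0.022 + 0.105 = 0.347.
P(Plant=P2, Status=slow) − P(Plant=P2)P(Status=slow) = 0.128 − 0.333×0.347 = 0.01245.

0.01245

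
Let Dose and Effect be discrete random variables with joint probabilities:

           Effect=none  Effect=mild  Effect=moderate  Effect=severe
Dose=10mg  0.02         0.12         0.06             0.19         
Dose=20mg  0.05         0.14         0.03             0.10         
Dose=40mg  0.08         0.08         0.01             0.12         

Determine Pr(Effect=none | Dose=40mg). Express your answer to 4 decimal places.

P(Dose=40mg) = 0.08 + 0.08 + 0.01 + 0.12 = 0.29.
P(Effect=none | Dose=40mg) = 0.08/0.29 = 0.2759.

0.2759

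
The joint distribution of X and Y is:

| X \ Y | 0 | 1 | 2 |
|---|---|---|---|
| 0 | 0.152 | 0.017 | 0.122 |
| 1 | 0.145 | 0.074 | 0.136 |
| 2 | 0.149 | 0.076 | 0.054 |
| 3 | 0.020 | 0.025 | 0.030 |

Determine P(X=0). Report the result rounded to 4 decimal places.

P(X=0) = 0.152 + 0.017 + 0.122 = 0.291.

0.2910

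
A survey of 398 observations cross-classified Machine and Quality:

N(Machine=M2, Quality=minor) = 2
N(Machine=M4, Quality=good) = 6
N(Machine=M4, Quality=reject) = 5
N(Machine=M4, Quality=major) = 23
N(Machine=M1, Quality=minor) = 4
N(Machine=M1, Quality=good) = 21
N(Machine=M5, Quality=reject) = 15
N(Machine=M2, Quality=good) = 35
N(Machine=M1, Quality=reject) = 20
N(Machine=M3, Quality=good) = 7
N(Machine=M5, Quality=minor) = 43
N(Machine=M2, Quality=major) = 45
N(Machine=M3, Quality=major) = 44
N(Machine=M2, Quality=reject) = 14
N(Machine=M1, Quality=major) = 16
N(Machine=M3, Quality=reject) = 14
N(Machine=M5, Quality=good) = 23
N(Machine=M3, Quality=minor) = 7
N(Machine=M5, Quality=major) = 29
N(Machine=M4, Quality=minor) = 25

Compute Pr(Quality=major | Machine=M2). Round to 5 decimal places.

Total with Machine=M2: 35 + 2 + 45 + 14 = 96.
P(Quality=major | Machine=M2) = 45/96 = 0.46875.

0.46875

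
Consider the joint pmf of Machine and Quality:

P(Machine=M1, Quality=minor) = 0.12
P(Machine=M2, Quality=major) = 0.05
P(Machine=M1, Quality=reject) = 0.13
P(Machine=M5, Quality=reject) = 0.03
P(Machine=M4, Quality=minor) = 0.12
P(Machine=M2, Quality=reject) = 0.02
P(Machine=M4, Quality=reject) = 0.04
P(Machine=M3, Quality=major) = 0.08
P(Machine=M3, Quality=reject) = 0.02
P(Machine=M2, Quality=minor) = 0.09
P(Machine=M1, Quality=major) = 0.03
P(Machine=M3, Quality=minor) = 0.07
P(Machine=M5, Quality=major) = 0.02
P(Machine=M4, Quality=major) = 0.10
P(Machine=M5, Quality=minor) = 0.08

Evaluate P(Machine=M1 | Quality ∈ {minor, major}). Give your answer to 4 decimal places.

0.1974

P(Quality=minor) = 0.12 + 0.09 + 0.07 + 0.12 + 0.08 = 0.48.
P(Quality=major) = 0.03 + 0.05 + 0.08 + 0.10 + 0.02 = 0.28.
P(Quality ∈ {minor, major}) = 0.48 + 0.28 = 0.76; P(Machine=M1, Quality ∈ {minor, major}) = 0.12 + 0.03 = 0.15.
P(Machine=M1 | Quality ∈ {minor, major}) = 0.15/0.76 = 0.1974.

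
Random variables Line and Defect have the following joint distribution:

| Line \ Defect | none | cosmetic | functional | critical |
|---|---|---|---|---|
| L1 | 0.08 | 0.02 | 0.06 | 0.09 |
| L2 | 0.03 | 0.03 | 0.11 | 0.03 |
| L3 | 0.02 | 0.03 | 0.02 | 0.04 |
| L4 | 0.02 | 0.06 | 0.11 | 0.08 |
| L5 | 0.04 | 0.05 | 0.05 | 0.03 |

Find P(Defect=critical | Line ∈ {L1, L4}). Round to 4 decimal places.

P(Line=L1) = 0.08 + 0.02 + 0.06 + 0.09 = 0.25.
P(Line=L4) = 0.02 + 0.06 + 0.11 + 0.08 = 0.27.
P(Line ∈ {L1, L4}) = 0.25 + 0.27 = 0.52; P(Defect=critical, Line ∈ {L1, L4}) = 0.09 + 0.08 = 0.17.
P(Defect=critical | Line ∈ {L1, L4}) = 0.17/0.52 = 0.3269.

0.3269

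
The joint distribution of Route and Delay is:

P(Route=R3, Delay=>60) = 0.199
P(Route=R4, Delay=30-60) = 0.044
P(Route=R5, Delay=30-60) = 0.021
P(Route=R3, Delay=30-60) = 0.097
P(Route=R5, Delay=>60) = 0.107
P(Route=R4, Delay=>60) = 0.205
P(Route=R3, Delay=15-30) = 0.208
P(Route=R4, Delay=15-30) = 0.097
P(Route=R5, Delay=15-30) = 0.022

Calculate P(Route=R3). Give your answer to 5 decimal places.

0.50400

P(Route=R3) = 0.208 + 0.097 + 0.199 = 0.504.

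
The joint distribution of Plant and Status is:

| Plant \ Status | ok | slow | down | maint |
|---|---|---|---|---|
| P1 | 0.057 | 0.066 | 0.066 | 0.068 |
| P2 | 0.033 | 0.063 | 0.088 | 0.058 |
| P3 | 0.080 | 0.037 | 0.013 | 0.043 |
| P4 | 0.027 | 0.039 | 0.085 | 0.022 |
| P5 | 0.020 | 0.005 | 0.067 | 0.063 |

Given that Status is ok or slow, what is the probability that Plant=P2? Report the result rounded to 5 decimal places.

P(Status=ok) = 0.057 + 0.033 + 0.080 + 0.027 + 0.020 = 0.217.
P(Status=slow) = 0.066 + 0.063 + 0.037 + 0.039 + 0.005 = 0.210.
P(Status ∈ {ok, slow}) = 0.217 + 0.210 = 0.427; P(Plant=P2, Status ∈ {ok, slow}) = 0.033 + 0.063 = 0.096.
P(Plant=P2 | Status ∈ {ok, slow}) = 0.096/0.427 = 0.22482.

0.22482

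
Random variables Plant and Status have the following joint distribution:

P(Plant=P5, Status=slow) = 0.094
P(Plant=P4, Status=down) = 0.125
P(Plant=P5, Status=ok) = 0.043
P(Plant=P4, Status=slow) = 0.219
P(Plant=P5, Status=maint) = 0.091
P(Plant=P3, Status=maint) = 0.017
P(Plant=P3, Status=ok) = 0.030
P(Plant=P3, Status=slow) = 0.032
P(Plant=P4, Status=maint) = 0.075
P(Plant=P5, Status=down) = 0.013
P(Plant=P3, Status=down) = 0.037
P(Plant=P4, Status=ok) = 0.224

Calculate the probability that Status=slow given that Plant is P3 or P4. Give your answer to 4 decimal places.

P(Plant=P3) = 0.030 + 0.032 + 0.037 + 0.017 = 0.116.
P(Plant=P4) = 0.224 + 0.219 + 0.125 + 0.075 = 0.643.
P(Plant ∈ {P3, P4}) = 0.116 + 0.643 = 0.759; P(Status=slow, Plant ∈ {P3, P4}) = 0.032 + 0.219 = 0.251.
P(Status=slow | Plant ∈ {P3, P4}) = 0.251/0.759 = 0.3307.

0.3307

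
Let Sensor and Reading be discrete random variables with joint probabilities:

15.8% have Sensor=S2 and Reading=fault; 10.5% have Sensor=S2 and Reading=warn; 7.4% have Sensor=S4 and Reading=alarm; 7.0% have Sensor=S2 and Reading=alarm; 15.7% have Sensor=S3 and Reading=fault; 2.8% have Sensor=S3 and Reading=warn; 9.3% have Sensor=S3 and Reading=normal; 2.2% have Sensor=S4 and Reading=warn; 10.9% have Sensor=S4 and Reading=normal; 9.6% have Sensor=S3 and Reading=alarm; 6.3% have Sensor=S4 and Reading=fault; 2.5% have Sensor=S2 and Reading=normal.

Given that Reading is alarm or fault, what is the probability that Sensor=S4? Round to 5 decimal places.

P(Reading=alarm) = 0.070 + 0.096 + 0.074 = 0.240.
P(Reading=fault) = 0.158 + 0.157 + 0.063 = 0.378.
P(Reading ∈ {alarm, fault}) = 0.240 + 0.378 = 0.618; P(Sensor=S4, Reading ∈ {alarm, fault}) = 0.074 + 0.063 = 0.137.
P(Sensor=S4 | Reading ∈ {alarm, fault}) = 0.137/0.618 = 0.22168.

0.22168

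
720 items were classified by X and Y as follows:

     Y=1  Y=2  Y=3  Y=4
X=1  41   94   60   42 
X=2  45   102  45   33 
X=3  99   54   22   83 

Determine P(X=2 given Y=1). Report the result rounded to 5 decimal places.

0.24324

Total with Y=1: 41 + 45 + 99 = 185.
P(X=2 | Y=1) = 45/185 = 0.24324.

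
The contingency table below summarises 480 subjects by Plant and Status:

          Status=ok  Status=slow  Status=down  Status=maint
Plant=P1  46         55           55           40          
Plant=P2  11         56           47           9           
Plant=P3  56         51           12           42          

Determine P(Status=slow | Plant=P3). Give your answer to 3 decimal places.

Total with Plant=P3: 56 + 51 + 12 + 42 = 161.
P(Status=slow | Plant=P3) = 51/161 = 0.317.

0.317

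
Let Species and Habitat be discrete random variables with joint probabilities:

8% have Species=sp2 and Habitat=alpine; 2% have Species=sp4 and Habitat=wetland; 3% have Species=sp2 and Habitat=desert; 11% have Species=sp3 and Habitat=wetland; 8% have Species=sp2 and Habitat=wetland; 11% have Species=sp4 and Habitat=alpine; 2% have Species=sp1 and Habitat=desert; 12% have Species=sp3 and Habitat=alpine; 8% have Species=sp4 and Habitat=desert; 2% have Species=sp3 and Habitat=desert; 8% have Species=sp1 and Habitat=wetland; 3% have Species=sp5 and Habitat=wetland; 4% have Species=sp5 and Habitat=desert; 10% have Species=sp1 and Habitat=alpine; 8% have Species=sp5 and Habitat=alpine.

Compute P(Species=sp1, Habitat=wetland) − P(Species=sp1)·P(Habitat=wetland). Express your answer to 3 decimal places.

0.016

P(Species=sp1) = 0.08 + 0.02 + 0.10 = 0.20.
P(Habitat=wetland) = 0.08 + 0.08 + 0.11 + 0.02 + 0.03 = 0.32.
P(Species=sp1, Habitat=wetland) − P(Species=sp1)P(Habitat=wetland) = 0.08 − 0.20×0.32 = 0.016.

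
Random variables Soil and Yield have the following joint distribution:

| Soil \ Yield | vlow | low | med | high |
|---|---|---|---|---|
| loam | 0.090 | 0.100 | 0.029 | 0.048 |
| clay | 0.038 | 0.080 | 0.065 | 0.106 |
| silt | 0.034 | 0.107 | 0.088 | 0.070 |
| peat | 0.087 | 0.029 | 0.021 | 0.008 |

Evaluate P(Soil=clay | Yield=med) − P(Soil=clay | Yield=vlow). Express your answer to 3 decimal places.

0.168

P(Yield=med) = 0.029 + 0.065 + 0.088 + 0.021 = 0.203; P(Soil=clay | Yield=med) = 0.065/0.203 = 0.3202.
P(Yield=vlow) = 0.090 + 0.038 + 0.034 + 0.087 = 0.249; P(Soil=clay | Yield=vlow) = 0.038/0.249 = 0.1526.
Difference = 0.168.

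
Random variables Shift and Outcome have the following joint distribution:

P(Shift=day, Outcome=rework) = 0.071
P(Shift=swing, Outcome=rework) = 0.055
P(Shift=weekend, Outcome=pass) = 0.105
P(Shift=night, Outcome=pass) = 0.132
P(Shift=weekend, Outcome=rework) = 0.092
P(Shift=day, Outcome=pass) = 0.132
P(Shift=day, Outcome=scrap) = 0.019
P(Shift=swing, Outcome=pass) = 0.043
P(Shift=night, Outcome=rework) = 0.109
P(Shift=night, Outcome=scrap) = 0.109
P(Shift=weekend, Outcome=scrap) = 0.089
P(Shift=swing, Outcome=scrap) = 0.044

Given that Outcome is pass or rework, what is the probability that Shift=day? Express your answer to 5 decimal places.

0.27470

P(Outcome=pass) = 0.132 + 0.043 + 0.132 + 0.105 = 0.412.
P(Outcome=rework) = 0.071 + 0.055 + 0.109 + 0.092 = 0.327.
P(Outcome ∈ {pass, rework}) = 0.412 + 0.327 = 0.739; P(Shift=day, Outcome ∈ {pass, rework}) = 0.132 + 0.071 = 0.203.
P(Shift=day | Outcome ∈ {pass, rework}) = 0.203/0.739 = 0.27470.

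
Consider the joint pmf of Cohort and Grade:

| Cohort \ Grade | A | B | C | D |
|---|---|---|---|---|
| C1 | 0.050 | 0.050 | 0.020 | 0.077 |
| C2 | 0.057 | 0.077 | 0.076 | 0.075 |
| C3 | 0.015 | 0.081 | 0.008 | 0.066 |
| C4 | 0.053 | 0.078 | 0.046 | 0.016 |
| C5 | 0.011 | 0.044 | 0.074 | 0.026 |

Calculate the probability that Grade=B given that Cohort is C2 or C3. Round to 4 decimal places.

P(Cohort=C2) = 0.057 + 0.077 + 0.076 + 0.075 = 0.285.
P(Cohort=C3) = 0.015 + 0.081 + 0.008 + 0.066 = 0.170.
P(Cohort ∈ {C2, C3}) = 0.285 + 0.170 = 0.455; P(Grade=B, Cohort ∈ {C2, C3}) = 0.077 + 0.081 = 0.158.
P(Grade=B | Cohort ∈ {C2, C3}) = 0.158/0.455 = 0.3473.

0.3473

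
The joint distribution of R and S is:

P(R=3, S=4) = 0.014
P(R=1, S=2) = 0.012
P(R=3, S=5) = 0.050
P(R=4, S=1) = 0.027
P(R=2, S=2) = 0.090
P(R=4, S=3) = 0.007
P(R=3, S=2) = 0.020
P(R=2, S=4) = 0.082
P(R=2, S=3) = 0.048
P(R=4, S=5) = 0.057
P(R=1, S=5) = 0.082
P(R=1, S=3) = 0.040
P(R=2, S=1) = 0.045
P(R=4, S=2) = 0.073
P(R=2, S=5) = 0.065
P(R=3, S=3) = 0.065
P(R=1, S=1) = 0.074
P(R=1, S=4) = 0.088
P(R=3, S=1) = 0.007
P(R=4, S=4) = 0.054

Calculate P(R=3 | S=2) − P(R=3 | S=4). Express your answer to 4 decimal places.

0.0437

P(S=2) = 0.012 + 0.090 + 0.020 + 0.073 = 0.195; P(R=3 | S=2) = 0.020/0.195 = 0.10256.
P(S=4) = 0.088 + 0.082 + 0.014 + 0.054 = 0.238; P(R=3 | S=4) = 0.014/0.238 = 0.05882.
Difference = 0.0437.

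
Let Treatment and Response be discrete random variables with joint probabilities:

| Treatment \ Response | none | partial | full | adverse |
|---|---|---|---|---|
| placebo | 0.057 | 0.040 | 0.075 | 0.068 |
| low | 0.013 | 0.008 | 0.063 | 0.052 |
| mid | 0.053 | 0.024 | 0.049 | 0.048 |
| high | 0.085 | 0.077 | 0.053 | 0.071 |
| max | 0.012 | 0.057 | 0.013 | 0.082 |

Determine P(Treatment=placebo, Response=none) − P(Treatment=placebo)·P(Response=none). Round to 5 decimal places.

0.00420

P(Treatment=placebo) = 0.057 + 0.040 + 0.075 + 0.068 = 0.240.
P(Response=none) = 0.057 + 0.013 + 0.053 + 0.085 + 0.012 = 0.220.
P(Treatment=placebo, Response=none) − P(Treatment=placebo)P(Response=none) = 0.057 − 0.240×0.220 = 0.00420.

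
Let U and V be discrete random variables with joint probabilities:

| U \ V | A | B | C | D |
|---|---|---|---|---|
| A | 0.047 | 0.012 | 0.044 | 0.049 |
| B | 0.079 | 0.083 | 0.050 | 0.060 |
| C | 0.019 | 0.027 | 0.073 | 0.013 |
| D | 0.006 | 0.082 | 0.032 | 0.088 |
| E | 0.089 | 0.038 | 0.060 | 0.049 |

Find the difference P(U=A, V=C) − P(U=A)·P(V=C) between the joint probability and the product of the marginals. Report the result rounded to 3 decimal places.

0.005

P(U=A) = 0.047 + 0.012 + 0.044 + 0.049 = 0.152.
P(V=C) = 0.044 + 0.050 + 0.073 + 0.032 + 0.060 = 0.259.
P(U=A, V=C) − P(U=A)P(V=C) = 0.044 − 0.152×0.259 = 0.005.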